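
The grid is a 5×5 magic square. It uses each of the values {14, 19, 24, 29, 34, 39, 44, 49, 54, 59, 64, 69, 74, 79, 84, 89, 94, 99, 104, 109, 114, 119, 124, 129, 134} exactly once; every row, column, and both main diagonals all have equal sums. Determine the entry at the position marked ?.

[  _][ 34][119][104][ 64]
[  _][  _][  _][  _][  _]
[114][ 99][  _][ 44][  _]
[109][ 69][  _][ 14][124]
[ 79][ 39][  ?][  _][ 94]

The 25 entries sum to 1850, so each line sums to 1850/5 = 370.
Using row 1: 34 + 119 + 104 + 64 + ? → (1,1) = 370 − 321 = 49.
Row 4 needs 370; the known cells sum to 316, so (4,3) = 54.
The remaining cell in column 1 is (2,1) = 370 − 351 = 19.
Column 2 must total 370; the given cells sum to 241, so (2,2) = 129.
Main diagonal needs 370; the known cells sum to 286, so (3,3) = 84.
The remaining cell in anti-diagonal is (2,4) = 370 − 296 = 74.
The remaining cell in row 3 is (3,5) = 370 − 341 = 29.
From column 4, 370 − (104 + 74 + 44 + 14) gives (5,4) = 134.
Using column 5: 64 + 29 + 124 + 94 + ? → (2,5) = 370 − 311 = 59.
Row 2: 19 + 129 + 74 + 59 + ? = 370, so (2,3) = 89.
Row 5 needs 370; the known cells sum to 346, so (5,3) = 24.

24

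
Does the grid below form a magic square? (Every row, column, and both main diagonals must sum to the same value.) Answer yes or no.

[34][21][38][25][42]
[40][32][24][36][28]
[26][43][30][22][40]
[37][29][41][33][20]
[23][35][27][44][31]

Row 1: 34 + 21 + 38 + 25 + 42 = 160.
Row 2: 40 + 32 + 24 + 36 + 28 = 160.
Row 3: 26 + 43 + 30 + 22 + 40 = 161.
Row 4: 37 + 29 + 41 + 33 + 20 = 160.
Row 5: 23 + 35 + 27 + 44 + 31 = 160.
Column 1: 34 + 40 + 26 + 37 + 23 = 160.
Column 2: 21 + 32 + 43 + 29 + 35 = 160.
Column 3: 38 + 24 + 30 + 41 + 27 = 160.
Column 4: 25 + 36 + 22 + 33 + 44 = 160.
Column 5: 42 + 28 + 40 + 20 + 31 = 161.
Main diagonal: 34 + 32 + 30 + 33 + 31 = 160.
Anti-diagonal: 42 + 36 + 30 + 29 + 23 = 160.

No — row 4 sums to 160 but row 3 sums to 161.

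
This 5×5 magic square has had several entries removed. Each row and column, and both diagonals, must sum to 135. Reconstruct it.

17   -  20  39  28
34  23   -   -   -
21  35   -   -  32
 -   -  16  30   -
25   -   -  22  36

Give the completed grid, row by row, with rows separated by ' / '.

17 31 20 39 28 / 34 23 37 26 15 / 21 35 29 18 32 / 38 27 16 30 24 / 25 19 33 22 36

From row 1, 135 − (17 + 20 + 39 + 28) gives (1,2) = 31.
Column 1: 17 + 34 + 21 + 25 + ? = 135, so (4,1) = 38.
Using main diagonal: 17 + 23 + 30 + 36 + ? → (3,3) = 135 − 106 = 29.
The remaining cell in row 3 is (3,4) = 135 − 117 = 18.
Column 4 must total 135; the given cells sum to 109, so (2,4) = 26.
Anti-diagonal: 28 + 26 + 29 + 25 + ? = 135, so (4,2) = 27.
Row 4 must total 135; the given cells sum to 111, so (4,5) = 24.
Column 2 needs 135; the known cells sum to 116, so (5,2) = 19.
Column 5: 28 + 32 + 24 + 36 + ? = 135, so (2,5) = 15.
Row 2 needs 135; the known cells sum to 98, so (2,3) = 37.
Row 5: 25 + 19 + 22 + 36 + ? = 135, so (5,3) = 33.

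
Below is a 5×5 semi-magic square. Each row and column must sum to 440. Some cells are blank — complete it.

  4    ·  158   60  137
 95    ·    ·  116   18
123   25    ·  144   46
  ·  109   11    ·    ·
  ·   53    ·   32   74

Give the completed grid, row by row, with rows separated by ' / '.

4 81 158 60 137 / 95 172 39 116 18 / 123 25 102 144 46 / 67 109 11 88 165 / 151 53 130 32 74

From row 1, 440 − (4 + 158 + 60 + 137) gives (1,2) = 81.
From row 3, 440 − (123 + 25 + 144 + 46) gives (3,3) = 102.
From column 2, 440 − (81 + 25 + 109 + 53) gives (2,2) = 172.
Using column 4: 60 + 116 + 144 + 32 + ? → (4,4) = 440 − 352 = 88.
Using column 5: 137 + 18 + 46 + 74 + ? → (4,5) = 440 − 275 = 165.
Row 2 must total 440; the given cells sum to 401, so (2,3) = 39.
Using row 4: 109 + 11 + 88 + 165 + ? → (4,1) = 440 − 373 = 67.
Column 1 must total 440; the given cells sum to 289, so (5,1) = 151.
Column 3 needs 440; the known cells sum to 310, so (5,3) = 130.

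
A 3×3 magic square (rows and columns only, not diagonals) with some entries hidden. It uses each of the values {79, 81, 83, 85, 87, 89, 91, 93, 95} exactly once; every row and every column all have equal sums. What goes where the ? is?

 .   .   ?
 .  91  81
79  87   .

85

The 9 entries sum to 783, so each line sums to 783/3 = 261.
Row 2: 91 + 81 + ? = 261, so (2,1) = 89.
Row 3: 79 + 87 + ? = 261, so (3,3) = 95.
Column 1: 89 + 79 + ? = 261, so (1,1) = 93.
Column 2 needs 261; the known cells sum to 178, so (1,2) = 83.
Column 3 needs 261; the known cells sum to 176, so (1,3) = 85.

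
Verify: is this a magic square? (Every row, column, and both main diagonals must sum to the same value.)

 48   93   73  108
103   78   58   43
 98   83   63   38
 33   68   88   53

Row 1: 48 + 93 + 73 + 108 = 322.
Row 2: 103 + 78 + 58 + 43 = 282.
Row 3: 98 + 83 + 63 + 38 = 282.
Row 4: 33 + 68 + 88 + 53 = 242.
Column 1: 48 + 103 + 98 + 33 = 282.
Column 2: 93 + 78 + 83 + 68 = 322.
Column 3: 73 + 58 + 63 + 88 = 282.
Column 4: 108 + 43 + 38 + 53 = 242.
Main diagonal: 48 + 78 + 63 + 53 = 242.
Anti-diagonal: 108 + 58 + 83 + 33 = 282.

No — column 2 sums to 322 but anti-diagonal sums to 282.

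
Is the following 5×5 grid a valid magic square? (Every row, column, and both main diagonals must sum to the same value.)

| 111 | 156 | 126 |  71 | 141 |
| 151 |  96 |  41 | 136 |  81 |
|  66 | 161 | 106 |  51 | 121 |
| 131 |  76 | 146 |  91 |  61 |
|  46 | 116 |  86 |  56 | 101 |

No — column 4 sums to 405 but column 2 sums to 605.

Row 1: 111 + 156 + 126 + 71 + 141 = 605.
Row 2: 151 + 96 + 41 + 136 + 81 = 505.
Row 3: 66 + 161 + 106 + 51 + 121 = 505.
Row 4: 131 + 76 + 146 + 91 + 61 = 505.
Row 5: 46 + 116 + 86 + 56 + 101 = 405.
Column 1: 111 + 151 + 66 + 131 + 46 = 505.
Column 2: 156 + 96 + 161 + 76 + 116 = 605.
Column 3: 126 + 41 + 106 + 146 + 86 = 505.
Column 4: 71 + 136 + 51 + 91 + 56 = 405.
Column 5: 141 + 81 + 121 + 61 + 101 = 505.
Main diagonal: 111 + 96 + 106 + 91 + 101 = 505.
Anti-diagonal: 141 + 136 + 106 + 76 + 46 = 505.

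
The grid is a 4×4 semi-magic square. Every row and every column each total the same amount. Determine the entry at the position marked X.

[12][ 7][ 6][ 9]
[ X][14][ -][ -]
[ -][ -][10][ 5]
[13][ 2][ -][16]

1

Row 1 is complete and sums to 34; that is the magic constant.
Using row 4: 13 + 2 + 16 + ? → (4,3) = 34 − 31 = 3.
Column 2 must total 34; the given cells sum to 23, so (3,2) = 11.
Column 3: 6 + 10 + 3 + ? = 34, so (2,3) = 15.
Column 4: 9 + 5 + 16 + ? = 34, so (2,4) = 4.
Row 2 needs 34; the known cells sum to 33, so (2,1) = 1.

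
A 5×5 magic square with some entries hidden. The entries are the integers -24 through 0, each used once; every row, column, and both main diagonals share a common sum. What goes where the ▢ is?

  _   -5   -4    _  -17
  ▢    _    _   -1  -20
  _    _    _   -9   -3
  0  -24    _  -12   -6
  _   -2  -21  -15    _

The entries are -24 through 0, which sum to -300, so each line sums to -300/5 = -60.
Row 4 needs -60; the known cells sum to -42, so (4,3) = -18.
Using column 4: -1 + (-9) + (-12) + (-15) + ? → (1,4) = -60 − (-37) = -23.
Column 5: -17 + (-20) + (-3) + (-6) + ? = -60, so (5,5) = -14.
Using row 1: -5 + (-4) + (-23) + (-17) + ? → (1,1) = -60 − (-49) = -11.
Row 5 must total -60; the given cells sum to -52, so (5,1) = -8.
From anti-diagonal, -60 − (-17 + (-1) + (-24) + (-8)) gives (3,3) = -10.
The remaining cell in column 3 is (2,3) = -60 − (-53) = -7.
The remaining cell in main diagonal is (2,2) = -60 − (-47) = -13.
Row 2 must total -60; the given cells sum to -41, so (2,1) = -19.

-19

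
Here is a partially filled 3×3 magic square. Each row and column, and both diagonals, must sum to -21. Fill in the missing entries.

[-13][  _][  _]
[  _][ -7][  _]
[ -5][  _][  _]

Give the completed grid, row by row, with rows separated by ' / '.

-13 1 -9 / -3 -7 -11 / -5 -15 -1

Column 1 needs -21; the known cells sum to -18, so (2,1) = -3.
From main diagonal, -21 − (-13 + (-7)) gives (3,3) = -1.
Anti-diagonal needs -21; the known cells sum to -12, so (1,3) = -9.
Row 1: -13 + (-9) + ? = -21, so (1,2) = 1.
The remaining cell in row 2 is (2,3) = -21 − (-10) = -11.
Row 3 must total -21; the given cells sum to -6, so (3,2) = -15.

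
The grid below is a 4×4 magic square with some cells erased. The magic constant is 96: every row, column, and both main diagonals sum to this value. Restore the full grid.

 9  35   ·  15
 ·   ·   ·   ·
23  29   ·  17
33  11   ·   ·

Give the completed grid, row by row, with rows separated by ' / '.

Row 1 needs 96; the known cells sum to 59, so (1,3) = 37.
From row 3, 96 − (23 + 29 + 17) gives (3,3) = 27.
Column 1 needs 96; the known cells sum to 65, so (2,1) = 31.
Column 2: 35 + 29 + 11 + ? = 96, so (2,2) = 21.
The remaining cell in main diagonal is (4,4) = 96 − 57 = 39.
Anti-diagonal needs 96; the known cells sum to 77, so (2,3) = 19.
Row 2 must total 96; the given cells sum to 71, so (2,4) = 25.
Row 4 needs 96; the known cells sum to 83, so (4,3) = 13.

9 35 37 15 / 31 21 19 25 / 23 29 27 17 / 33 11 13 39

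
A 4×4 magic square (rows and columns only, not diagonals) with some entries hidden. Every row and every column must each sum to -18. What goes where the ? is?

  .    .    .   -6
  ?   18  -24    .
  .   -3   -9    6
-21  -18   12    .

Using row 3: -3 + (-9) + 6 + ? → (3,1) = -18 − (-6) = -12.
From row 4, -18 − (-21 + (-18) + 12) gives (4,4) = 9.
From column 2, -18 − (18 + (-3) + (-18)) gives (1,2) = -15.
Column 3 must total -18; the given cells sum to -21, so (1,3) = 3.
From column 4, -18 − (-6 + 6 + 9) gives (2,4) = -27.
The remaining cell in row 1 is (1,1) = -18 − (-18) = 0.
Row 2 must total -18; the given cells sum to -33, so (2,1) = 15.

15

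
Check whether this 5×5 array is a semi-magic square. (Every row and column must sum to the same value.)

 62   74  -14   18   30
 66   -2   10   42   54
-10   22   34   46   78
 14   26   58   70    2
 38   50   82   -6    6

Row 1: 62 + 74 + (-14) + 18 + 30 = 170.
Row 2: 66 + (-2) + 10 + 42 + 54 = 170.
Row 3: -10 + 22 + 34 + 46 + 78 = 170.
Row 4: 14 + 26 + 58 + 70 + 2 = 170.
Row 5: 38 + 50 + 82 + (-6) + 6 = 170.
Column 1: 62 + 66 + (-10) + 14 + 38 = 170.
Column 2: 74 + (-2) + 22 + 26 + 50 = 170.
Column 3: -14 + 10 + 34 + 58 + 82 = 170.
Column 4: 18 + 42 + 46 + 70 + (-6) = 170.
Column 5: 30 + 54 + 78 + 2 + 6 = 170.
All lines sum to 170.

Yes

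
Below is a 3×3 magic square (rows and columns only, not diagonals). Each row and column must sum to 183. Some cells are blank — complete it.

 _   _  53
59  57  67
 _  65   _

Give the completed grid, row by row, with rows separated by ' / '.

Using column 2: 57 + 65 + ? → (1,2) = 183 − 122 = 61.
Column 3 needs 183; the known cells sum to 120, so (3,3) = 63.
Row 1 must total 183; the given cells sum to 114, so (1,1) = 69.
The remaining cell in row 3 is (3,1) = 183 − 128 = 55.

69 61 53 / 59 57 67 / 55 65 63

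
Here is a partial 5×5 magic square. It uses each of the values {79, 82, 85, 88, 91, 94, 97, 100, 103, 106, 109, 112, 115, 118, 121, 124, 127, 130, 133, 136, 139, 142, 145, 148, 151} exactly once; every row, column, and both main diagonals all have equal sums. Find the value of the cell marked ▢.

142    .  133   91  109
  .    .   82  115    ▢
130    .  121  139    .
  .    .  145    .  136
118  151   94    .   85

The 25 entries sum to 2875, so each line sums to 2875/5 = 575.
The remaining cell in row 1 is (1,2) = 575 − 475 = 100.
From row 5, 575 − (118 + 151 + 94 + 85) gives (5,4) = 127.
Column 4: 91 + 115 + 139 + 127 + ? = 575, so (4,4) = 103.
Main diagonal must total 575; the given cells sum to 451, so (2,2) = 124.
From anti-diagonal, 575 − (109 + 115 + 121 + 118) gives (4,2) = 112.
Row 4 must total 575; the given cells sum to 496, so (4,1) = 79.
The remaining cell in column 1 is (2,1) = 575 − 469 = 106.
Column 2 must total 575; the given cells sum to 487, so (3,2) = 88.
The remaining cell in row 2 is (2,5) = 575 − 427 = 148.

148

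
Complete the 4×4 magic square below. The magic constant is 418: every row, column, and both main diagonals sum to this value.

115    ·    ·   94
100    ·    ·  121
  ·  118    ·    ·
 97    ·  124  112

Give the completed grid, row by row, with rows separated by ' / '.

The remaining cell in row 4 is (4,2) = 418 − 333 = 85.
Column 1 must total 418; the given cells sum to 312, so (3,1) = 106.
The remaining cell in column 4 is (3,4) = 418 − 327 = 91.
Anti-diagonal needs 418; the known cells sum to 309, so (2,3) = 109.
Row 2: 100 + 109 + 121 + ? = 418, so (2,2) = 88.
Row 3 needs 418; the known cells sum to 315, so (3,3) = 103.
Column 2 needs 418; the known cells sum to 291, so (1,2) = 127.
The remaining cell in column 3 is (1,3) = 418 − 336 = 82.

115 127 82 94 / 100 88 109 121 / 106 118 103 91 / 97 85 124 112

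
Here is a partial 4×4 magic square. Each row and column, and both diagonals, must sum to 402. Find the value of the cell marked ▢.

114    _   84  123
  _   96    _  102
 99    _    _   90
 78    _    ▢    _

Row 1: 114 + 84 + 123 + ? = 402, so (1,2) = 81.
Using column 1: 114 + 99 + 78 + ? → (2,1) = 402 − 291 = 111.
Column 4 needs 402; the known cells sum to 315, so (4,4) = 87.
Main diagonal: 114 + 96 + 87 + ? = 402, so (3,3) = 105.
Row 2 must total 402; the given cells sum to 309, so (2,3) = 93.
Row 3 needs 402; the known cells sum to 294, so (3,2) = 108.
From column 2, 402 − (81 + 96 + 108) gives (4,2) = 117.
From column 3, 402 − (84 + 93 + 105) gives (4,3) = 120.

120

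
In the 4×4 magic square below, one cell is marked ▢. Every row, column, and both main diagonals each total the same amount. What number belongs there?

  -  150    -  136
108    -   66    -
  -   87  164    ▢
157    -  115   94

Anti-diagonal is complete and sums to 446; that is the magic constant.
From row 4, 446 − (157 + 115 + 94) gives (4,2) = 80.
Using column 2: 150 + 87 + 80 + ? → (2,2) = 446 − 317 = 129.
Column 3 must total 446; the given cells sum to 345, so (1,3) = 101.
The remaining cell in main diagonal is (1,1) = 446 − 387 = 59.
From row 2, 446 − (108 + 129 + 66) gives (2,4) = 143.
Column 1 must total 446; the given cells sum to 324, so (3,1) = 122.
From column 4, 446 − (136 + 143 + 94) gives (3,4) = 73.

73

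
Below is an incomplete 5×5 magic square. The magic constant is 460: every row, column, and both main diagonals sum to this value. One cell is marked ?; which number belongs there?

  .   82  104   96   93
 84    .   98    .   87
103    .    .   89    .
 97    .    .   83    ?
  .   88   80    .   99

Row 1: 82 + 104 + 96 + 93 + ? = 460, so (1,1) = 85.
Column 1: 85 + 84 + 103 + 97 + ? = 460, so (5,1) = 91.
Row 5 must total 460; the given cells sum to 358, so (5,4) = 102.
Using column 4: 96 + 89 + 83 + 102 + ? → (2,4) = 460 − 370 = 90.
Row 2: 84 + 98 + 90 + 87 + ? = 460, so (2,2) = 101.
Using main diagonal: 85 + 101 + 83 + 99 + ? → (3,3) = 460 − 368 = 92.
Anti-diagonal must total 460; the given cells sum to 366, so (4,2) = 94.
Using column 2: 82 + 101 + 94 + 88 + ? → (3,2) = 460 − 365 = 95.
The remaining cell in column 3 is (4,3) = 460 − 374 = 86.
The remaining cell in row 3 is (3,5) = 460 − 379 = 81.
From row 4, 460 − (97 + 94 + 86 + 83) gives (4,5) = 100.

100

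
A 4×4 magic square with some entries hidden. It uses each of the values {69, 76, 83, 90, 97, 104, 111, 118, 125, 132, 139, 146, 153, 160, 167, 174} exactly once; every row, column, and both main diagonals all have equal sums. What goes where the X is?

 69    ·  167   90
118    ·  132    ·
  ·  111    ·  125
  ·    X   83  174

The 16 entries sum to 1944, so each line sums to 1944/4 = 486.
The remaining cell in row 1 is (1,2) = 486 − 326 = 160.
Column 3 must total 486; the given cells sum to 382, so (3,3) = 104.
From column 4, 486 − (90 + 125 + 174) gives (2,4) = 97.
Main diagonal must total 486; the given cells sum to 347, so (2,2) = 139.
Anti-diagonal needs 486; the known cells sum to 333, so (4,1) = 153.
Row 3 needs 486; the known cells sum to 340, so (3,1) = 146.
Using row 4: 153 + 83 + 174 + ? → (4,2) = 486 − 410 = 76.

76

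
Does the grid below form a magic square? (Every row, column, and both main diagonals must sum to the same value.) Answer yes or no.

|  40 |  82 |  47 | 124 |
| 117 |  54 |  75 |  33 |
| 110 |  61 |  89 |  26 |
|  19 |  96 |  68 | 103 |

No — row 2 sums to 279 but column 1 sums to 286.

Row 1: 40 + 82 + 47 + 124 = 293.
Row 2: 117 + 54 + 75 + 33 = 279.
Row 3: 110 + 61 + 89 + 26 = 286.
Row 4: 19 + 96 + 68 + 103 = 286.
Column 1: 40 + 117 + 110 + 19 = 286.
Column 2: 82 + 54 + 61 + 96 = 293.
Column 3: 47 + 75 + 89 + 68 = 279.
Column 4: 124 + 33 + 26 + 103 = 286.
Main diagonal: 40 + 54 + 89 + 103 = 286.
Anti-diagonal: 124 + 75 + 61 + 19 = 279.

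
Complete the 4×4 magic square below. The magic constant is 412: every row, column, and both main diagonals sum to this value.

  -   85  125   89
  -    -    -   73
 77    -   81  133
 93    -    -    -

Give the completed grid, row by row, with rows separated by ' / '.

Row 1: 85 + 125 + 89 + ? = 412, so (1,1) = 113.
Row 3: 77 + 81 + 133 + ? = 412, so (3,2) = 121.
From column 1, 412 − (113 + 77 + 93) gives (2,1) = 129.
Column 4: 89 + 73 + 133 + ? = 412, so (4,4) = 117.
Using main diagonal: 113 + 81 + 117 + ? → (2,2) = 412 − 311 = 101.
Using anti-diagonal: 89 + 121 + 93 + ? → (2,3) = 412 − 303 = 109.
The remaining cell in column 2 is (4,2) = 412 − 307 = 105.
Column 3: 125 + 109 + 81 + ? = 412, so (4,3) = 97.

113 85 125 89 / 129 101 109 73 / 77 121 81 133 / 93 105 97 117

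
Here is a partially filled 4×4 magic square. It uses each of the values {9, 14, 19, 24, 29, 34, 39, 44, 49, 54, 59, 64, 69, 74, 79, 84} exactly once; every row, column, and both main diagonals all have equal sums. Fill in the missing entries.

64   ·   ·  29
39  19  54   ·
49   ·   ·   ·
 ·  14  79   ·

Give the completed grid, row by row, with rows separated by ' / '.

The 16 entries sum to 744, so each line sums to 744/4 = 186.
Using row 2: 39 + 19 + 54 + ? → (2,4) = 186 − 112 = 74.
Column 1 must total 186; the given cells sum to 152, so (4,1) = 34.
The remaining cell in anti-diagonal is (3,2) = 186 − 117 = 69.
Row 4 must total 186; the given cells sum to 127, so (4,4) = 59.
Column 2 needs 186; the known cells sum to 102, so (1,2) = 84.
From column 4, 186 − (29 + 74 + 59) gives (3,4) = 24.
Main diagonal: 64 + 19 + 59 + ? = 186, so (3,3) = 44.
Row 1 must total 186; the given cells sum to 177, so (1,3) = 9.

64 84 9 29 / 39 19 54 74 / 49 69 44 24 / 34 14 79 59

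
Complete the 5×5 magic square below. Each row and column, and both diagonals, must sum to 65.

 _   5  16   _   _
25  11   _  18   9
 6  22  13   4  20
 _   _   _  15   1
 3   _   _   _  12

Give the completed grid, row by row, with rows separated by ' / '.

The remaining cell in row 2 is (2,3) = 65 − 63 = 2.
Column 5 must total 65; the given cells sum to 42, so (1,5) = 23.
The remaining cell in main diagonal is (1,1) = 65 − 51 = 14.
Using anti-diagonal: 23 + 18 + 13 + 3 + ? → (4,2) = 65 − 57 = 8.
Row 1 must total 65; the given cells sum to 58, so (1,4) = 7.
The remaining cell in column 1 is (4,1) = 65 − 48 = 17.
Column 2 must total 65; the given cells sum to 46, so (5,2) = 19.
Using column 4: 7 + 18 + 4 + 15 + ? → (5,4) = 65 − 44 = 21.
Row 4 must total 65; the given cells sum to 41, so (4,3) = 24.
Row 5: 3 + 19 + 21 + 12 + ? = 65, so (5,3) = 10.

14 5 16 7 23 / 25 11 2 18 9 / 6 22 13 4 20 / 17 8 24 15 1 / 3 19 10 21 12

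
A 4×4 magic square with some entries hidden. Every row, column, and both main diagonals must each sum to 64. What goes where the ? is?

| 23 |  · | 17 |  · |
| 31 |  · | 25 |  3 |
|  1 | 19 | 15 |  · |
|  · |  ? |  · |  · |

The remaining cell in row 2 is (2,2) = 64 − 59 = 5.
Row 3: 1 + 19 + 15 + ? = 64, so (3,4) = 29.
Column 1 must total 64; the given cells sum to 55, so (4,1) = 9.
Column 3 needs 64; the known cells sum to 57, so (4,3) = 7.
Main diagonal needs 64; the known cells sum to 43, so (4,4) = 21.
Anti-diagonal must total 64; the given cells sum to 53, so (1,4) = 11.
From row 1, 64 − (23 + 17 + 11) gives (1,2) = 13.
Row 4: 9 + 7 + 21 + ? = 64, so (4,2) = 27.

27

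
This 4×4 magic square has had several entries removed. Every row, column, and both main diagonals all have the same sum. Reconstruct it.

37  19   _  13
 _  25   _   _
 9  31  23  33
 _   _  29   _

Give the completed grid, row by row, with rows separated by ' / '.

Row 3 is already complete: 9 + 31 + 23 + 33 = 96, so that is the magic constant.
The remaining cell in row 1 is (1,3) = 96 − 69 = 27.
Using column 2: 19 + 25 + 31 + ? → (4,2) = 96 − 75 = 21.
The remaining cell in column 3 is (2,3) = 96 − 79 = 17.
Main diagonal must total 96; the given cells sum to 85, so (4,4) = 11.
The remaining cell in anti-diagonal is (4,1) = 96 − 61 = 35.
Column 1: 37 + 9 + 35 + ? = 96, so (2,1) = 15.
Column 4: 13 + 33 + 11 + ? = 96, so (2,4) = 39.

37 19 27 13 / 15 25 17 39 / 9 31 23 33 / 35 21 29 11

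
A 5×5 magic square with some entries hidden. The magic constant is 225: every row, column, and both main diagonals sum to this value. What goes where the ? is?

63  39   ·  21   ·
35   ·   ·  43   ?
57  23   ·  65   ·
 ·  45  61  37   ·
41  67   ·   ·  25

69

Using column 1: 63 + 35 + 57 + 41 + ? → (4,1) = 225 − 196 = 29.
Column 2: 39 + 23 + 45 + 67 + ? = 225, so (2,2) = 51.
Using column 4: 21 + 43 + 65 + 37 + ? → (5,4) = 225 − 166 = 59.
The remaining cell in main diagonal is (3,3) = 225 − 176 = 49.
Anti-diagonal: 43 + 49 + 45 + 41 + ? = 225, so (1,5) = 47.
The remaining cell in row 1 is (1,3) = 225 − 170 = 55.
Row 3 needs 225; the known cells sum to 194, so (3,5) = 31.
Row 4 must total 225; the given cells sum to 172, so (4,5) = 53.
Row 5 must total 225; the given cells sum to 192, so (5,3) = 33.
The remaining cell in column 3 is (2,3) = 225 − 198 = 27.
The remaining cell in column 5 is (2,5) = 225 − 156 = 69.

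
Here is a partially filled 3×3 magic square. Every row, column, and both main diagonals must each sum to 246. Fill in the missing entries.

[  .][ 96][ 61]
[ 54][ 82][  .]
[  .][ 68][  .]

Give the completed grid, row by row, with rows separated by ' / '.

89 96 61 / 54 82 110 / 103 68 75

The remaining cell in row 1 is (1,1) = 246 − 157 = 89.
Using row 2: 54 + 82 + ? → (2,3) = 246 − 136 = 110.
From column 1, 246 − (89 + 54) gives (3,1) = 103.
Column 3 needs 246; the known cells sum to 171, so (3,3) = 75.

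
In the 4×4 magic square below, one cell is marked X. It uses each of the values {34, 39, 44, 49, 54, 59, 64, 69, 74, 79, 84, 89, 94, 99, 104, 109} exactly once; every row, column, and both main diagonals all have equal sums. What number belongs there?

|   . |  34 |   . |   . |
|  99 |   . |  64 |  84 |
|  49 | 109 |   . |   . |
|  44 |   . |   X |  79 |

The 16 entries sum to 1144, so each line sums to 1144/4 = 286.
The remaining cell in row 2 is (2,2) = 286 − 247 = 39.
The remaining cell in column 1 is (1,1) = 286 − 192 = 94.
Column 2 must total 286; the given cells sum to 182, so (4,2) = 104.
Main diagonal must total 286; the given cells sum to 212, so (3,3) = 74.
Using anti-diagonal: 64 + 109 + 44 + ? → (1,4) = 286 − 217 = 69.
Using row 1: 94 + 34 + 69 + ? → (1,3) = 286 − 197 = 89.
Row 3 must total 286; the given cells sum to 232, so (3,4) = 54.
Row 4 must total 286; the given cells sum to 227, so (4,3) = 59.

59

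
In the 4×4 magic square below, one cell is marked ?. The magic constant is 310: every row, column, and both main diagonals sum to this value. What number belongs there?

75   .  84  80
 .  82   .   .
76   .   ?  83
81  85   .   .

From row 1, 310 − (75 + 84 + 80) gives (1,2) = 71.
Using column 1: 75 + 76 + 81 + ? → (2,1) = 310 − 232 = 78.
Column 2: 71 + 82 + 85 + ? = 310, so (3,2) = 72.
Anti-diagonal needs 310; the known cells sum to 233, so (2,3) = 77.
From row 2, 310 − (78 + 82 + 77) gives (2,4) = 73.
Row 3: 76 + 72 + 83 + ? = 310, so (3,3) = 79.

79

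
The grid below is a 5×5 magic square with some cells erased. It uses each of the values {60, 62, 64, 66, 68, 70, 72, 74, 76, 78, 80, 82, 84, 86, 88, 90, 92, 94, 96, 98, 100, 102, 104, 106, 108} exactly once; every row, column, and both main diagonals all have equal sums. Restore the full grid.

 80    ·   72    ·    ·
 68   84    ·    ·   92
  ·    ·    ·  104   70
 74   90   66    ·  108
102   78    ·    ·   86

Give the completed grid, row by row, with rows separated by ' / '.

80 106 72 98 64 / 68 84 100 76 92 / 96 62 88 104 70 / 74 90 66 82 108 / 102 78 94 60 86

The 25 entries sum to 2100, so each line sums to 2100/5 = 420.
Row 4 needs 420; the known cells sum to 338, so (4,4) = 82.
Column 1: 80 + 68 + 74 + 102 + ? = 420, so (3,1) = 96.
The remaining cell in column 5 is (1,5) = 420 − 356 = 64.
Main diagonal: 80 + 84 + 82 + 86 + ? = 420, so (3,3) = 88.
From anti-diagonal, 420 − (64 + 88 + 90 + 102) gives (2,4) = 76.
Using row 2: 68 + 84 + 76 + 92 + ? → (2,3) = 420 − 320 = 100.
Row 3 needs 420; the known cells sum to 358, so (3,2) = 62.
Column 2: 84 + 62 + 90 + 78 + ? = 420, so (1,2) = 106.
The remaining cell in column 3 is (5,3) = 420 − 326 = 94.
The remaining cell in row 1 is (1,4) = 420 − 322 = 98.
Row 5 must total 420; the given cells sum to 360, so (5,4) = 60.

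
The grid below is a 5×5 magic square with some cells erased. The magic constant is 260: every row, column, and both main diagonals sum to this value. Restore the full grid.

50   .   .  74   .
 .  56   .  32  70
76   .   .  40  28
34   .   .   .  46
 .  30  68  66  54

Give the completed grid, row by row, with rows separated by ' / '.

From row 5, 260 − (30 + 68 + 66 + 54) gives (5,1) = 42.
Column 1 must total 260; the given cells sum to 202, so (2,1) = 58.
Using column 4: 74 + 32 + 40 + 66 + ? → (4,4) = 260 − 212 = 48.
From column 5, 260 − (70 + 28 + 46 + 54) gives (1,5) = 62.
Using main diagonal: 50 + 56 + 48 + 54 + ? → (3,3) = 260 − 208 = 52.
Anti-diagonal needs 260; the known cells sum to 188, so (4,2) = 72.
Row 2 must total 260; the given cells sum to 216, so (2,3) = 44.
The remaining cell in row 3 is (3,2) = 260 − 196 = 64.
Row 4 needs 260; the known cells sum to 200, so (4,3) = 60.
Column 2: 56 + 64 + 72 + 30 + ? = 260, so (1,2) = 38.
Column 3 needs 260; the known cells sum to 224, so (1,3) = 36.

50 38 36 74 62 / 58 56 44 32 70 / 76 64 52 40 28 / 34 72 60 48 46 / 42 30 68 66 54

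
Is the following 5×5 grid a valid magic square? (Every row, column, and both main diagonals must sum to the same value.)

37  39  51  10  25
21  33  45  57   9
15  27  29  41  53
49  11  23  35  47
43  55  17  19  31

Row 1: 37 + 39 + 51 + 10 + 25 = 162.
Row 2: 21 + 33 + 45 + 57 + 9 = 165.
Row 3: 15 + 27 + 29 + 41 + 53 = 165.
Row 4: 49 + 11 + 23 + 35 + 47 = 165.
Row 5: 43 + 55 + 17 + 19 + 31 = 165.
Column 1: 37 + 21 + 15 + 49 + 43 = 165.
Column 2: 39 + 33 + 27 + 11 + 55 = 165.
Column 3: 51 + 45 + 29 + 23 + 17 = 165.
Column 4: 10 + 57 + 41 + 35 + 19 = 162.
Column 5: 25 + 9 + 53 + 47 + 31 = 165.
Main diagonal: 37 + 33 + 29 + 35 + 31 = 165.
Anti-diagonal: 25 + 57 + 29 + 11 + 43 = 165.

No — main diagonal sums to 165 but row 1 sums to 162.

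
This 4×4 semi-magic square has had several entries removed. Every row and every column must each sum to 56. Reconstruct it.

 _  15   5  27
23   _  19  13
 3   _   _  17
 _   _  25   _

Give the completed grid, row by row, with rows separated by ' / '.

Row 1 needs 56; the known cells sum to 47, so (1,1) = 9.
Row 2 must total 56; the given cells sum to 55, so (2,2) = 1.
The remaining cell in column 1 is (4,1) = 56 − 35 = 21.
From column 3, 56 − (5 + 19 + 25) gives (3,3) = 7.
Column 4 must total 56; the given cells sum to 57, so (4,4) = -1.
Row 3: 3 + 7 + 17 + ? = 56, so (3,2) = 29.
The remaining cell in row 4 is (4,2) = 56 − 45 = 11.

9 15 5 27 / 23 1 19 13 / 3 29 7 17 / 21 11 25 -1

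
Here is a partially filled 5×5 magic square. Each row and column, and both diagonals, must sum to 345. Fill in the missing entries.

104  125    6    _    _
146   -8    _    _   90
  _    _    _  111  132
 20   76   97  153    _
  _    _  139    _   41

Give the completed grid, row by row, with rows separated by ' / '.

Row 4 must total 345; the given cells sum to 346, so (4,5) = -1.
Using column 5: 90 + 132 + (-1) + 41 + ? → (1,5) = 345 − 262 = 83.
Main diagonal needs 345; the known cells sum to 290, so (3,3) = 55.
Using row 1: 104 + 125 + 6 + 83 + ? → (1,4) = 345 − 318 = 27.
The remaining cell in column 3 is (2,3) = 345 − 297 = 48.
Row 2 must total 345; the given cells sum to 276, so (2,4) = 69.
From column 4, 345 − (27 + 69 + 111 + 153) gives (5,4) = -15.
Anti-diagonal: 83 + 69 + 55 + 76 + ? = 345, so (5,1) = 62.
Row 5 must total 345; the given cells sum to 227, so (5,2) = 118.
The remaining cell in column 1 is (3,1) = 345 − 332 = 13.
Column 2 must total 345; the given cells sum to 311, so (3,2) = 34.

104 125 6 27 83 / 146 -8 48 69 90 / 13 34 55 111 132 / 20 76 97 153 -1 / 62 118 139 -15 41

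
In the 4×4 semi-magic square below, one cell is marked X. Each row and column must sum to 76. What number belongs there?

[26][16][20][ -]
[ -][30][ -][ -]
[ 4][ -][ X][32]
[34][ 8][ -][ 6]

18

Using row 1: 26 + 16 + 20 + ? → (1,4) = 76 − 62 = 14.
Row 4: 34 + 8 + 6 + ? = 76, so (4,3) = 28.
Column 1 needs 76; the known cells sum to 64, so (2,1) = 12.
Column 2 must total 76; the given cells sum to 54, so (3,2) = 22.
From column 4, 76 − (14 + 32 + 6) gives (2,4) = 24.
Row 2 needs 76; the known cells sum to 66, so (2,3) = 10.
Row 3: 4 + 22 + 32 + ? = 76, so (3,3) = 18.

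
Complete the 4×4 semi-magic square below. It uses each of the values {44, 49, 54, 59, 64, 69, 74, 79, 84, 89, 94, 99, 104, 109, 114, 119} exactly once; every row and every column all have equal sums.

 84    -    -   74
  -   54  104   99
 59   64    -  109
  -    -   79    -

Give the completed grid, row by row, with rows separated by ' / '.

The 16 entries sum to 1304, so each line sums to 1304/4 = 326.
Row 2 must total 326; the given cells sum to 257, so (2,1) = 69.
Row 3 needs 326; the known cells sum to 232, so (3,3) = 94.
Column 1: 84 + 69 + 59 + ? = 326, so (4,1) = 114.
Column 3 needs 326; the known cells sum to 277, so (1,3) = 49.
From column 4, 326 − (74 + 99 + 109) gives (4,4) = 44.
Row 1 must total 326; the given cells sum to 207, so (1,2) = 119.
Row 4: 114 + 79 + 44 + ? = 326, so (4,2) = 89.

84 119 49 74 / 69 54 104 99 / 59 64 94 109 / 114 89 79 44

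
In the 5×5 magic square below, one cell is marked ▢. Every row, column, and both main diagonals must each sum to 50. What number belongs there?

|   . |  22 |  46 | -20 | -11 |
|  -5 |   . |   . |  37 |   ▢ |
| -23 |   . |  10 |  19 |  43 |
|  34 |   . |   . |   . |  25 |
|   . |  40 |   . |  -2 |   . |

-14

Row 1: 22 + 46 + (-20) + (-11) + ? = 50, so (1,1) = 13.
Row 3 needs 50; the known cells sum to 49, so (3,2) = 1.
Column 1 must total 50; the given cells sum to 19, so (5,1) = 31.
Column 4 must total 50; the given cells sum to 34, so (4,4) = 16.
Anti-diagonal must total 50; the given cells sum to 67, so (4,2) = -17.
Row 4: 34 + (-17) + 16 + 25 + ? = 50, so (4,3) = -8.
Column 2: 22 + 1 + (-17) + 40 + ? = 50, so (2,2) = 4.
Main diagonal needs 50; the known cells sum to 43, so (5,5) = 7.
From row 5, 50 − (31 + 40 + (-2) + 7) gives (5,3) = -26.
The remaining cell in column 3 is (2,3) = 50 − 22 = 28.
Column 5 needs 50; the known cells sum to 64, so (2,5) = -14.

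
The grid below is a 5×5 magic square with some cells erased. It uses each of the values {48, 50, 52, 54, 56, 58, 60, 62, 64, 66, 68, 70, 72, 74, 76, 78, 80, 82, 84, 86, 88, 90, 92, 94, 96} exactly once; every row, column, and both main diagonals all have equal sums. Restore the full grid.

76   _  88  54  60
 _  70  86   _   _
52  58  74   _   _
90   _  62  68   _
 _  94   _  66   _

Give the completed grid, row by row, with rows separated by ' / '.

76 82 88 54 60 / 64 70 86 92 48 / 52 58 74 80 96 / 90 56 62 68 84 / 78 94 50 66 72

The 25 entries sum to 1800, so each line sums to 1800/5 = 360.
From row 1, 360 − (76 + 88 + 54 + 60) gives (1,2) = 82.
Column 2 must total 360; the given cells sum to 304, so (4,2) = 56.
Column 3 needs 360; the known cells sum to 310, so (5,3) = 50.
The remaining cell in main diagonal is (5,5) = 360 − 288 = 72.
Using row 4: 90 + 56 + 62 + 68 + ? → (4,5) = 360 − 276 = 84.
Row 5: 94 + 50 + 66 + 72 + ? = 360, so (5,1) = 78.
From column 1, 360 − (76 + 52 + 90 + 78) gives (2,1) = 64.
Using anti-diagonal: 60 + 74 + 56 + 78 + ? → (2,4) = 360 − 268 = 92.
The remaining cell in row 2 is (2,5) = 360 − 312 = 48.
The remaining cell in column 4 is (3,4) = 360 − 280 = 80.
The remaining cell in column 5 is (3,5) = 360 − 264 = 96.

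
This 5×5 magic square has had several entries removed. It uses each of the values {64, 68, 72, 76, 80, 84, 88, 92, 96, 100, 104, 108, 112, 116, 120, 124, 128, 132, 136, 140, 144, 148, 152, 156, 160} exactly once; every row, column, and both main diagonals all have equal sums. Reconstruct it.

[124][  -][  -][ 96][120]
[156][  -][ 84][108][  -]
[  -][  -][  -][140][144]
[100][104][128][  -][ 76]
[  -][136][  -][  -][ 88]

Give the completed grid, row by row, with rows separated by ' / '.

The 25 entries sum to 2800, so each line sums to 2800/5 = 560.
Row 4 needs 560; the known cells sum to 408, so (4,4) = 152.
From column 4, 560 − (96 + 108 + 140 + 152) gives (5,4) = 64.
Using column 5: 120 + 144 + 76 + 88 + ? → (2,5) = 560 − 428 = 132.
Row 2 needs 560; the known cells sum to 480, so (2,2) = 80.
From main diagonal, 560 − (124 + 80 + 152 + 88) gives (3,3) = 116.
From anti-diagonal, 560 − (120 + 108 + 116 + 104) gives (5,1) = 112.
Using row 5: 112 + 136 + 64 + 88 + ? → (5,3) = 560 − 400 = 160.
Column 1 must total 560; the given cells sum to 492, so (3,1) = 68.
Column 3 must total 560; the given cells sum to 488, so (1,3) = 72.
Row 1 needs 560; the known cells sum to 412, so (1,2) = 148.
Using row 3: 68 + 116 + 140 + 144 + ? → (3,2) = 560 − 468 = 92.

124 148 72 96 120 / 156 80 84 108 132 / 68 92 116 140 144 / 100 104 128 152 76 / 112 136 160 64 88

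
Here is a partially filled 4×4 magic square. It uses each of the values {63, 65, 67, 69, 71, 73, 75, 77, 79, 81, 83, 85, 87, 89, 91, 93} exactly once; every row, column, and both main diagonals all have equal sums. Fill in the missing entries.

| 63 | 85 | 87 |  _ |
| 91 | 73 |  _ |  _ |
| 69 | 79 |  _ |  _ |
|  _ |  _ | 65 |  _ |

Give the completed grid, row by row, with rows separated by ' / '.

63 85 87 77 / 91 73 67 81 / 69 79 93 71 / 89 75 65 83

The 16 entries sum to 1248, so each line sums to 1248/4 = 312.
From row 1, 312 − (63 + 85 + 87) gives (1,4) = 77.
Using column 1: 63 + 91 + 69 + ? → (4,1) = 312 − 223 = 89.
The remaining cell in column 2 is (4,2) = 312 − 237 = 75.
From anti-diagonal, 312 − (77 + 79 + 89) gives (2,3) = 67.
Row 2: 91 + 73 + 67 + ? = 312, so (2,4) = 81.
Row 4: 89 + 75 + 65 + ? = 312, so (4,4) = 83.
From column 3, 312 − (87 + 67 + 65) gives (3,3) = 93.
Column 4 needs 312; the known cells sum to 241, so (3,4) = 71.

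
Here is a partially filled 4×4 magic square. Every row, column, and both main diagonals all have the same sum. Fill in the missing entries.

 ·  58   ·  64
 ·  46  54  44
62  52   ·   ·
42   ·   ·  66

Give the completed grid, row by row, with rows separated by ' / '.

Anti-diagonal is already complete: 64 + 54 + 52 + 42 = 212, so that is the magic constant.
Row 2 needs 212; the known cells sum to 144, so (2,1) = 68.
Using column 1: 68 + 62 + 42 + ? → (1,1) = 212 − 172 = 40.
From column 2, 212 − (58 + 46 + 52) gives (4,2) = 56.
The remaining cell in column 4 is (3,4) = 212 − 174 = 38.
From main diagonal, 212 − (40 + 46 + 66) gives (3,3) = 60.
Row 1: 40 + 58 + 64 + ? = 212, so (1,3) = 50.
Row 4 must total 212; the given cells sum to 164, so (4,3) = 48.

40 58 50 64 / 68 46 54 44 / 62 52 60 38 / 42 56 48 66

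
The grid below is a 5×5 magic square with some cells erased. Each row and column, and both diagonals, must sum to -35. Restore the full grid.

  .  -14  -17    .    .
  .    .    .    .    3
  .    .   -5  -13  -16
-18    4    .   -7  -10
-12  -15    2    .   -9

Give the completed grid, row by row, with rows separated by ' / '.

-6 -14 -17 5 -3 / 0 -8 -11 -19 3 / 1 -2 -5 -13 -16 / -18 4 -4 -7 -10 / -12 -15 2 -1 -9

Row 4 needs -35; the known cells sum to -31, so (4,3) = -4.
From row 5, -35 − (-12 + (-15) + 2 + (-9)) gives (5,4) = -1.
From column 3, -35 − (-17 + (-5) + (-4) + 2) gives (2,3) = -11.
Column 5: 3 + (-16) + (-10) + (-9) + ? = -35, so (1,5) = -3.
Anti-diagonal must total -35; the given cells sum to -16, so (2,4) = -19.
The remaining cell in column 4 is (1,4) = -35 − (-40) = 5.
Using row 1: -14 + (-17) + 5 + (-3) + ? → (1,1) = -35 − (-29) = -6.
Using main diagonal: -6 + (-5) + (-7) + (-9) + ? → (2,2) = -35 − (-27) = -8.
Row 2: -8 + (-11) + (-19) + 3 + ? = -35, so (2,1) = 0.
The remaining cell in column 1 is (3,1) = -35 − (-36) = 1.
From column 2, -35 − (-14 + (-8) + 4 + (-15)) gives (3,2) = -2.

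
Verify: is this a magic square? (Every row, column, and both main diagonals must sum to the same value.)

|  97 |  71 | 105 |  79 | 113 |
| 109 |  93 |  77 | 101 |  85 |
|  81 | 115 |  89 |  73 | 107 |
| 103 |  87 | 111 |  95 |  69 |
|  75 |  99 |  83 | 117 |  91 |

Row 1: 97 + 71 + 105 + 79 + 113 = 465.
Row 2: 109 + 93 + 77 + 101 + 85 = 465.
Row 3: 81 + 115 + 89 + 73 + 107 = 465.
Row 4: 103 + 87 + 111 + 95 + 69 = 465.
Row 5: 75 + 99 + 83 + 117 + 91 = 465.
Column 1: 97 + 109 + 81 + 103 + 75 = 465.
Column 2: 71 + 93 + 115 + 87 + 99 = 465.
Column 3: 105 + 77 + 89 + 111 + 83 = 465.
Column 4: 79 + 101 + 73 + 95 + 117 = 465.
Column 5: 113 + 85 + 107 + 69 + 91 = 465.
Main diagonal: 97 + 93 + 89 + 95 + 91 = 465.
Anti-diagonal: 113 + 101 + 89 + 87 + 75 = 465.
All lines sum to 465.

Yes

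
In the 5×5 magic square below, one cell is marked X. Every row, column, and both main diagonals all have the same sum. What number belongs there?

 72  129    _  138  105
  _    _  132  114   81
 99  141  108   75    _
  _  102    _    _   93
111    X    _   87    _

Anti-diagonal is complete and sums to 540; that is the magic constant.
Row 1 must total 540; the given cells sum to 444, so (1,3) = 96.
Row 3 needs 540; the known cells sum to 423, so (3,5) = 117.
Using column 4: 138 + 114 + 75 + 87 + ? → (4,4) = 540 − 414 = 126.
From column 5, 540 − (105 + 81 + 117 + 93) gives (5,5) = 144.
From main diagonal, 540 − (72 + 108 + 126 + 144) gives (2,2) = 90.
Row 2: 90 + 132 + 114 + 81 + ? = 540, so (2,1) = 123.
Column 1 must total 540; the given cells sum to 405, so (4,1) = 135.
Using column 2: 129 + 90 + 141 + 102 + ? → (5,2) = 540 − 462 = 78.

78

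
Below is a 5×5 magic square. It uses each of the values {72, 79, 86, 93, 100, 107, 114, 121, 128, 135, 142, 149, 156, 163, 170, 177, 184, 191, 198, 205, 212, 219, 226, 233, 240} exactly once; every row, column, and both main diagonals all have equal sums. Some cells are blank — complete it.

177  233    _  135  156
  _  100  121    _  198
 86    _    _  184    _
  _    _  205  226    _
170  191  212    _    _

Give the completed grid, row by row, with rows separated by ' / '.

The 25 entries sum to 3900, so each line sums to 3900/5 = 780.
The remaining cell in row 1 is (1,3) = 780 − 701 = 79.
From column 3, 780 − (79 + 121 + 205 + 212) gives (3,3) = 163.
From main diagonal, 780 − (177 + 100 + 163 + 226) gives (5,5) = 114.
The remaining cell in row 5 is (5,4) = 780 − 687 = 93.
Column 4 needs 780; the known cells sum to 638, so (2,4) = 142.
Anti-diagonal must total 780; the given cells sum to 631, so (4,2) = 149.
From row 2, 780 − (100 + 121 + 142 + 198) gives (2,1) = 219.
Using column 1: 177 + 219 + 86 + 170 + ? → (4,1) = 780 − 652 = 128.
Column 2 needs 780; the known cells sum to 673, so (3,2) = 107.
The remaining cell in row 3 is (3,5) = 780 − 540 = 240.
From row 4, 780 − (128 + 149 + 205 + 226) gives (4,5) = 72.

177 233 79 135 156 / 219 100 121 142 198 / 86 107 163 184 240 / 128 149 205 226 72 / 170 191 212 93 114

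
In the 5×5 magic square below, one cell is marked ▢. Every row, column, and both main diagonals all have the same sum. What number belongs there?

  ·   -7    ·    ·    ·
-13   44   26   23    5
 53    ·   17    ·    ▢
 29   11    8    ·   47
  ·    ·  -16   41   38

-19

Row 2 is complete and sums to 85; that is the magic constant.
Row 4: 29 + 11 + 8 + 47 + ? = 85, so (4,4) = -10.
Column 3: 26 + 17 + 8 + (-16) + ? = 85, so (1,3) = 50.
Using main diagonal: 44 + 17 + (-10) + 38 + ? → (1,1) = 85 − 89 = -4.
The remaining cell in column 1 is (5,1) = 85 − 65 = 20.
The remaining cell in anti-diagonal is (1,5) = 85 − 71 = 14.
Row 1: -4 + (-7) + 50 + 14 + ? = 85, so (1,4) = 32.
Using row 5: 20 + (-16) + 41 + 38 + ? → (5,2) = 85 − 83 = 2.
Using column 2: -7 + 44 + 11 + 2 + ? → (3,2) = 85 − 50 = 35.
Column 4: 32 + 23 + (-10) + 41 + ? = 85, so (3,4) = -1.
Column 5 must total 85; the given cells sum to 104, so (3,5) = -19.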